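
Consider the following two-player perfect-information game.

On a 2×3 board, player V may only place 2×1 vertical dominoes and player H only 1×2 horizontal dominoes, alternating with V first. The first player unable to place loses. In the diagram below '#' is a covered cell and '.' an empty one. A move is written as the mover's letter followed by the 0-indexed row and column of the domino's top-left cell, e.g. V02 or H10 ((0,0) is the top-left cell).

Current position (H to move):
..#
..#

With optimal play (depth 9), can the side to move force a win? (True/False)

H winning at [..#/..#]: True

ply 1, H at ..#/..# | H00=+1→###/..#*; H10=+1→..#/###
ply 2: ###/..# is terminal -1 (V); from ..#/..# depth 9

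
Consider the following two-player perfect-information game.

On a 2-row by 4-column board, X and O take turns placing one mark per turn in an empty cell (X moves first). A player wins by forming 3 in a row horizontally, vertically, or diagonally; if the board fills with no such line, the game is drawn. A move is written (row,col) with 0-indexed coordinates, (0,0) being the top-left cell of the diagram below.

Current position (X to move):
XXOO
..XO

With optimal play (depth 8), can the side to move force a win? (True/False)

ply 1, X at XXOO/..XO | (1,0)=+0→XXOO/X.XO*; (1,1)=+0→XXOO/.XXO
ply 2, O at XXOO/X.XO | (1,1)=+0→XXOO/XOXO*
ply 3: XXOO/XOXO is terminal +0 (X); from XXOO/..XO depth 8

X winning at [XXOO/..XO]: False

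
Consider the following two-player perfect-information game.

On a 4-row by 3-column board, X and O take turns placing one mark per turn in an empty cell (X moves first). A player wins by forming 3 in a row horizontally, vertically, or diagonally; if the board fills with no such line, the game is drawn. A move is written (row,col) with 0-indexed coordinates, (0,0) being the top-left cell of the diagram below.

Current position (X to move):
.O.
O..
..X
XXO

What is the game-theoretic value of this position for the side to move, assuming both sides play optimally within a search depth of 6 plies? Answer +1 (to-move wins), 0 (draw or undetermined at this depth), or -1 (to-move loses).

value(.O./O../..X/XXO, X) = +1

p1 X@[.O./O../..X/XXO]: (0,0)[XO./O../..X/XXO]-1 (0,2)[.OX/O../..X/XXO]-1 (1,1)[.O./OX./..X/XXO]-1 (1,2)[.O./O.X/..X/XXO]-1 (2,0)[.O./O../X.X/XXO]-1 (2,1)[.O./O../.XX/XXO]+1*
p2 O@[.O./O../.XX/XXO]: (0,0)[OO./O../.XX/XXO]-1* (0,2)[.OO/O../.XX/XXO]-1 (1,1)[.O./OO./.XX/XXO]-1 (1,2)[.O./O.O/.XX/XXO]-1 (2,0)[.O./O../OXX/XXO]-1
p3 X@[OO./O../.XX/XXO]: (0,2)[OOX/O../.XX/XXO]-1 (1,1)[OO./OX./.XX/XXO]+1* (1,2)[OO./O.X/.XX/XXO]+1 (2,0)[OO./O../XXX/XXO]+1
p4 O@[OO./OX./.XX/XXO] terminal -1; root [.O./O../..X/XXO] d6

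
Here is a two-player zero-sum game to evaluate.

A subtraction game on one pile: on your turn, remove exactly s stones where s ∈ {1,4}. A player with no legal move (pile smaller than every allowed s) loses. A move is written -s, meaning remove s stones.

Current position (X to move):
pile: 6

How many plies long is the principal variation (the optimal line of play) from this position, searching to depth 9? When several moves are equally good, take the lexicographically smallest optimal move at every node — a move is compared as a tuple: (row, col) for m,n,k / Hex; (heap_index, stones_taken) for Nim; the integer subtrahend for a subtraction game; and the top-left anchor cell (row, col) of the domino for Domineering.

[6] X move#1: -1:+1/5*, -4:+1/2
[5] O move#2: -1:-1/4*, -4:-1/1
[4] X move#3: -1:-1/3, -4:+1/0*
[0] end (terminal -1, O#4); searched 6 to 9

PV length from [6]: 3 plies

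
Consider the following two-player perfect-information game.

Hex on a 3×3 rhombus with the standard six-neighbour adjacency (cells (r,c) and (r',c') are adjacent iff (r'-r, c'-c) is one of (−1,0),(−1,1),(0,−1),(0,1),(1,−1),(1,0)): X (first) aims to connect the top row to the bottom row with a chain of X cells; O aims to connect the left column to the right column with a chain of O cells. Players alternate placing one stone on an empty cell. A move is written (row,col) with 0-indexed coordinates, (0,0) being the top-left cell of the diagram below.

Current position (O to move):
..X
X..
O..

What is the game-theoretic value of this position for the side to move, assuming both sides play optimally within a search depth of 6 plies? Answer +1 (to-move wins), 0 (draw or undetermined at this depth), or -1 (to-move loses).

ply 1, O at ..X/X../O.. | (0,0)=-1→O.X/X../O..; (0,1)=-1→.OX/X../O..; (1,1)=-1→..X/XO./O..; (1,2)=+1→..X/X.O/O..*; (2,1)=+1→..X/X../OO.; (2,2)=-1→..X/X../O.O
ply 2, X at ..X/X.O/O.. | (0,0)=-1→X.X/X.O/O..*; (0,1)=-1→.XX/X.O/O..; (1,1)=-1→..X/XXO/O..; (2,1)=-1→..X/X.O/OX.; (2,2)=-1→..X/X.O/O.X
ply 3, O at X.X/X.O/O.. | (0,1)=+1→XOX/X.O/O..*; (1,1)=+1→X.X/XOO/O..; (2,1)=+1→X.X/X.O/OO.; (2,2)=+1→X.X/X.O/O.O
ply 4, X at XOX/X.O/O.. | (1,1)=-1→XOX/XXO/O..*; (2,1)=-1→XOX/X.O/OX.; (2,2)=-1→XOX/X.O/O.X
ply 5, O at XOX/XXO/O.. | (2,1)=+1→XOX/XXO/OO.*; (2,2)=-1→XOX/XXO/O.O
ply 6: XOX/XXO/OO. is terminal -1 (X); from ..X/X../O.. depth 6

value(..X/X../O.., O) = +1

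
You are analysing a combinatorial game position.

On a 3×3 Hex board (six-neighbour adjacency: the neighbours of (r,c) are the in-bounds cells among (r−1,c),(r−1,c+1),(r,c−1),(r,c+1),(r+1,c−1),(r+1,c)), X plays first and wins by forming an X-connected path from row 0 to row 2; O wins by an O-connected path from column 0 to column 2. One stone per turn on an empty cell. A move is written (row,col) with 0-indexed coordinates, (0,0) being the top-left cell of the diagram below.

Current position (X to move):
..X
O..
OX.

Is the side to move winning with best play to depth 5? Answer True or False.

X winning at [..X/O../OX.]: True

p1 X@[..X/O../OX.]: (0,0)[X.X/O../OX.]+1* (0,1)[.XX/O../OX.]+1 (1,1)[..X/OX./OX.]+1 (1,2)[..X/O.X/OX.]+1 (2,2)[..X/O../OXX]+1
p2 O@[X.X/O../OX.]: (0,1)[XOX/O../OX.]-1* (1,1)[X.X/OO./OX.]-1 (1,2)[X.X/O.O/OX.]-1 (2,2)[X.X/O../OXO]-1
p3 X@[XOX/O../OX.]: (1,1)[XOX/OX./OX.]+1* (1,2)[XOX/O.X/OX.]+1 (2,2)[XOX/O../OXX]+1
p4 O@[XOX/OX./OX.] terminal -1; root [..X/O../OX.] d5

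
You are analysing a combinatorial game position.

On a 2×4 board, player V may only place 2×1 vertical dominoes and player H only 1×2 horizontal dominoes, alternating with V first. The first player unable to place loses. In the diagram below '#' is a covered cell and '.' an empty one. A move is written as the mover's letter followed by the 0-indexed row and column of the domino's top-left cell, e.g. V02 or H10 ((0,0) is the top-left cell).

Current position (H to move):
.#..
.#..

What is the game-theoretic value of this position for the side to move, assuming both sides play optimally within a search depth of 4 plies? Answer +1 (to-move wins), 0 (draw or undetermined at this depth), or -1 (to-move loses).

value(.#../.#.., H) = +1

[.#../.#..] H move#1: H02:+1/.###/.#..*, H12:+1/.#../.###
[.###/.#..] V move#2: V00:-1/####/##..*
[####/##..] H move#3: H12:+1/####/####*
[####/####] end (terminal -1, V#4); searched .#../.#.. to 4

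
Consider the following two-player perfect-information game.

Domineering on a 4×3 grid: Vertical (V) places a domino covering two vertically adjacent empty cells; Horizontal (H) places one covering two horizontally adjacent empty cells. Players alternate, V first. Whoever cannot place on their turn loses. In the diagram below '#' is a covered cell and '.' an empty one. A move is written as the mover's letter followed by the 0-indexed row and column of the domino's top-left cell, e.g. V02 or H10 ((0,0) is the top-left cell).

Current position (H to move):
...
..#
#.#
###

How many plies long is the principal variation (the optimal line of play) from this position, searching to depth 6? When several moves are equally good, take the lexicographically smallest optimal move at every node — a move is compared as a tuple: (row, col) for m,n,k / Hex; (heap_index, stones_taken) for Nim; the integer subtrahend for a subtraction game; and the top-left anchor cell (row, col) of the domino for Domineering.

p1 H@[.../..#/#.#/###]: H00[##./..#/#.#/###]-1 H01[.##/..#/#.#/###]-1 H10[.../###/#.#/###]+1*
p2 V@[.../###/#.#/###] terminal -1; root [.../..#/#.#/###] d6

PV length from [.../..#/#.#/###]: 1 ply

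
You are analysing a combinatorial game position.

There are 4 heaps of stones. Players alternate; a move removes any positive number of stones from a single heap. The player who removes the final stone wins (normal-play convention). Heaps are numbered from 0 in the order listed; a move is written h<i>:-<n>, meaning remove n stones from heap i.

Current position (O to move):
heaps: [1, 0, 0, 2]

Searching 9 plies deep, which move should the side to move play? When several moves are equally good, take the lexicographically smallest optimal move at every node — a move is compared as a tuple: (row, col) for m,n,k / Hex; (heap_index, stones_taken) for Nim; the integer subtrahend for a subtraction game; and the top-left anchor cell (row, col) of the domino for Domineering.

ply 1, O at (1,0,0,2) | h0:-1=-1→(0,0,0,2); h3:-1=+1→(1,0,0,1)*; h3:-2=-1→(1,0,0,0)
ply 2, X at (1,0,0,1) | h0:-1=-1→(0,0,0,1)*; h3:-1=-1→(1,0,0,0)
ply 3, O at (0,0,0,1) | h3:-1=+1→(0,0,0,0)*
ply 4: (0,0,0,0) is terminal -1 (X); from (1,0,0,2) depth 9

O's best at [(1,0,0,2)]: h3:-1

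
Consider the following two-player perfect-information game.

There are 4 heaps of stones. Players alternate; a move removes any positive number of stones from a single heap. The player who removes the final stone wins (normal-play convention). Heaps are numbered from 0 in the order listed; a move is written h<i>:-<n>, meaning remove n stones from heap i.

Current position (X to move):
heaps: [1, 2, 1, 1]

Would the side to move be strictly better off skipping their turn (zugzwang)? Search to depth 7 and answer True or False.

zugzwang((1,2,1,1), X) = False

[(1,2,1,1)] X move#1: h0:-1:-1/(0,2,1,1), h1:-1:+1/(1,1,1,1)*, h1:-2:-1/(1,0,1,1), h2:-1:-1/(1,2,0,1), h3:-1:-1/(1,2,1,0)
[(1,1,1,1)] O move#2: h0:-1:-1/(0,1,1,1)*, h1:-1:-1/(1,0,1,1), h2:-1:-1/(1,1,0,1), h3:-1:-1/(1,1,1,0)
[(0,1,1,1)] X move#3: h1:-1:+1/(0,0,1,1)*, h2:-1:+1/(0,1,0,1), h3:-1:+1/(0,1,1,0)
[(0,0,1,1)] O move#4: h2:-1:-1/(0,0,0,1)*, h3:-1:-1/(0,0,1,0)
[(0,0,0,1)] X move#5: h3:-1:+1/(0,0,0,0)*
[(0,0,0,0)] end (terminal -1, O#6); searched (1,2,1,1) to 7
if X skipped the turn, O would face:
~ [(1,2,1,1)] O move#1: h0:-1:-1/(0,2,1,1), h1:-1:+1/(1,1,1,1)*, h1:-2:-1/(1,0,1,1), h2:-1:-1/(1,2,0,1), h3:-1:-1/(1,2,1,0)
~ [(1,1,1,1)] X move#2: h0:-1:-1/(0,1,1,1)*, h1:-1:-1/(1,0,1,1), h2:-1:-1/(1,1,0,1), h3:-1:-1/(1,1,1,0)
~ [(0,1,1,1)] O move#3: h1:-1:+1/(0,0,1,1)*, h2:-1:+1/(0,1,0,1), h3:-1:+1/(0,1,1,0)
~ [(0,0,1,1)] X move#4: h2:-1:-1/(0,0,0,1)*, h3:-1:-1/(0,0,1,0)
~ [(0,0,0,1)] O move#5: h3:-1:+1/(0,0,0,0)*
~ [(0,0,0,0)] end (terminal -1, X#6); searched (1,2,1,1) to 7
compare (X): move=+1 vs pass=-1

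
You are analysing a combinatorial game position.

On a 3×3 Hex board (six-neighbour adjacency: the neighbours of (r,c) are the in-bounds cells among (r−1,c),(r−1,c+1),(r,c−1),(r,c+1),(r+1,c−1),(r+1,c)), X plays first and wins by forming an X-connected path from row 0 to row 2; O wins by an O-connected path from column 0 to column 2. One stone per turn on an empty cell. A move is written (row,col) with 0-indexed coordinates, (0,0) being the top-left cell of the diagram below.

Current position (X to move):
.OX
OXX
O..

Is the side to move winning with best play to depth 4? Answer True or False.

X winning at [.OX/OXX/O..]: True

ply 1, X at .OX/OXX/O.. | (0,0)=+1→XOX/OXX/O..*; (2,1)=+1→.OX/OXX/OX.; (2,2)=+1→.OX/OXX/O.X
ply 2, O at XOX/OXX/O.. | (2,1)=-1→XOX/OXX/OO.*; (2,2)=-1→XOX/OXX/O.O
ply 3, X at XOX/OXX/OO. | (2,2)=+1→XOX/OXX/OOX*
ply 4: XOX/OXX/OOX is terminal -1 (O); from .OX/OXX/O.. depth 4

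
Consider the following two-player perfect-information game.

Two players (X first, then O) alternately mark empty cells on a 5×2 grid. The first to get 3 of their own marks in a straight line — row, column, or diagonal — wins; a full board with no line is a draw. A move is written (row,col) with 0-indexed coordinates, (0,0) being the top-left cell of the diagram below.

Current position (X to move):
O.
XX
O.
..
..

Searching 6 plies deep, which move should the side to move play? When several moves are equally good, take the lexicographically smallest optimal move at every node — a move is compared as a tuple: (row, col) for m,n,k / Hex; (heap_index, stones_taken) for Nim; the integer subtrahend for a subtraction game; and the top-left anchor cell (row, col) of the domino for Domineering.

X's best at [O./XX/O./../..]: (2,1)

p1 X@[O./XX/O./../..]: (0,1)[OX/XX/O./../..]+0 (2,1)[O./XX/OX/../..]+1* (3,0)[O./XX/O./X./..]+0 (3,1)[O./XX/O./.X/..]+0 (4,0)[O./XX/O./../X.]+0 (4,1)[O./XX/O./../.X]+0
p2 O@[O./XX/OX/../..]: (0,1)[OO/XX/OX/../..]-1* (3,0)[O./XX/OX/O./..]-1 (3,1)[O./XX/OX/.O/..]-1 (4,0)[O./XX/OX/../O.]-1 (4,1)[O./XX/OX/../.O]-1
p3 X@[OO/XX/OX/../..]: (3,0)[OO/XX/OX/X./..]+0 (3,1)[OO/XX/OX/.X/..]+1* (4,0)[OO/XX/OX/../X.]+0 (4,1)[OO/XX/OX/../.X]+0
p4 O@[OO/XX/OX/.X/..] terminal -1; root [O./XX/O./../..] d6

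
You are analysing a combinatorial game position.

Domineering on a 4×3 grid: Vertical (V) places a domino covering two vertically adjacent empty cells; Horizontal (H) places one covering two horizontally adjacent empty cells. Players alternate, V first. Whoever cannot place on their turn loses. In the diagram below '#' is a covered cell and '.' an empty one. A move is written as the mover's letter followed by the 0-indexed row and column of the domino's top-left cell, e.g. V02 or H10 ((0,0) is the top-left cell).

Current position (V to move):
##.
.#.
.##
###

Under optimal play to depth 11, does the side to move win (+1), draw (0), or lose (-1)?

ply 1, V at ##./.#./.##/### | V02=+1→###/.##/.##/###*; V10=+1→##./##./###/###
ply 2: ###/.##/.##/### is terminal -1 (H); from ##./.#./.##/### depth 11

value(##./.#./.##/###, V) = +1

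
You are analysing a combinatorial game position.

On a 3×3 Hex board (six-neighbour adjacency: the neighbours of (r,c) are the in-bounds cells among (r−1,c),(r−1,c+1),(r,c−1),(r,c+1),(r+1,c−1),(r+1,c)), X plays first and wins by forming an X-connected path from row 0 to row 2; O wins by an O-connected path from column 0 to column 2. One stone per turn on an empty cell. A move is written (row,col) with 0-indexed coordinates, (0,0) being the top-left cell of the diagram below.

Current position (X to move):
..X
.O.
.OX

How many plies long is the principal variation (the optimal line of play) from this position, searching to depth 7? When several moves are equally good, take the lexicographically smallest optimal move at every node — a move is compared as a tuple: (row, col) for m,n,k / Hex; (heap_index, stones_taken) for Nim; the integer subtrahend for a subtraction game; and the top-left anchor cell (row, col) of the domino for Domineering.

PV length from [..X/.O./.OX]: 5 plies

p1 X@[..X/.O./.OX]: (0,0)[X.X/.O./.OX]-1 (0,1)[.XX/.O./.OX]-1 (1,0)[..X/XO./.OX]+1* (1,2)[..X/.OX/.OX]+1 (2,0)[..X/.O./XOX]+1
p2 O@[..X/XO./.OX]: (0,0)[O.X/XO./.OX]-1* (0,1)[.OX/XO./.OX]-1 (1,2)[..X/XOO/.OX]-1 (2,0)[..X/XO./OOX]-1
p3 X@[O.X/XO./.OX]: (0,1)[OXX/XO./.OX]+1* (1,2)[O.X/XOX/.OX]+1 (2,0)[O.X/XO./XOX]+1
p4 O@[OXX/XO./.OX]: (1,2)[OXX/XOO/.OX]-1* (2,0)[OXX/XO./OOX]-1
p5 X@[OXX/XOO/.OX]: (2,0)[OXX/XOO/XOX]+1*
p6 O@[OXX/XOO/XOX] terminal -1; root [..X/.O./.OX] d7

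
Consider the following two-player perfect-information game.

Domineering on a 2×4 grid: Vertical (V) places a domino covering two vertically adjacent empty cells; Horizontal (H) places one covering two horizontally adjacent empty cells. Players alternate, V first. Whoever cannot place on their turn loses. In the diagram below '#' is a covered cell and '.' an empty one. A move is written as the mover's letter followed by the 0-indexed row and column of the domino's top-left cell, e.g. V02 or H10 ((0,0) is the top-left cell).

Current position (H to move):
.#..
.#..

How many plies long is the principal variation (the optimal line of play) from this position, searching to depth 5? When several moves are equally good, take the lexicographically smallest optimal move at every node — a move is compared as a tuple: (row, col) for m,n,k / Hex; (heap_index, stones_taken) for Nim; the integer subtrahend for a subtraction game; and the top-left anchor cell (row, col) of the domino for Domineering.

PV length from [.#../.#..]: 3 plies

p1 H@[.#../.#..]: H02[.###/.#..]+1* H12[.#../.###]+1
p2 V@[.###/.#..]: V00[####/##..]-1*
p3 H@[####/##..]: H12[####/####]+1*
p4 V@[####/####] terminal -1; root [.#../.#..] d5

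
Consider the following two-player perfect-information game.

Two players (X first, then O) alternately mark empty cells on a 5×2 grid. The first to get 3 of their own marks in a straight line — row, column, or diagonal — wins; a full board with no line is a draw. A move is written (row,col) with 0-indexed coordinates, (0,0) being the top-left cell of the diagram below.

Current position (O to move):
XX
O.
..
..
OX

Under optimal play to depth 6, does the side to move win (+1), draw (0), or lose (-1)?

[XX/O./../../OX] O move#1: (1,1):+0/XX/OO/../../OX*, (2,0):+0/XX/O./O./../OX, (2,1):+0/XX/O./.O/../OX, (3,0):+0/XX/O./../O./OX, (3,1):+0/XX/O./../.O/OX
[XX/OO/../../OX] X move#2: (2,0):+0/XX/OO/X./../OX*, (2,1):+0/XX/OO/.X/../OX, (3,0):+0/XX/OO/../X./OX, (3,1):+0/XX/OO/../.X/OX
[XX/OO/X./../OX] O move#3: (2,1):+0/XX/OO/XO/../OX*, (3,0):+0/XX/OO/X./O./OX, (3,1):+0/XX/OO/X./.O/OX
[XX/OO/XO/../OX] X move#4: (3,0):-1/XX/OO/XO/X./OX, (3,1):+0/XX/OO/XO/.X/OX*
[XX/OO/XO/.X/OX] O move#5: (3,0):+0/XX/OO/XO/OX/OX*
[XX/OO/XO/OX/OX] end (terminal +0, X#6); searched XX/O./../../OX to 6

value(XX/O./../../OX, O) = 0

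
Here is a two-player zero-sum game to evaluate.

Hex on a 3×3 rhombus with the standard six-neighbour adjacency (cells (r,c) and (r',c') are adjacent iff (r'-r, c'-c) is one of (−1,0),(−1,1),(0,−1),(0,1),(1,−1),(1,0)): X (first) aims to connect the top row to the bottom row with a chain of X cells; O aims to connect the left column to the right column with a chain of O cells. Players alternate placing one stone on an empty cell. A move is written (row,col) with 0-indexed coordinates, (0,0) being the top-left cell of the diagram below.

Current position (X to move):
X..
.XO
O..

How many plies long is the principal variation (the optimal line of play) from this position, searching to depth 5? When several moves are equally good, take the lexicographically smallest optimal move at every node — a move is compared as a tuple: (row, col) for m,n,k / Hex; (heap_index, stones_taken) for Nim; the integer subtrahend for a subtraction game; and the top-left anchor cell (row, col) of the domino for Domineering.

ply 1, X at X../.XO/O.. | (0,1)=-1→XX./.XO/O..; (0,2)=-1→X.X/.XO/O..; (1,0)=-1→X../XXO/O..; (2,1)=+1→X../.XO/OX.*; (2,2)=-1→X../.XO/O.X
ply 2, O at X../.XO/OX. | (0,1)=-1→XO./.XO/OX.*; (0,2)=-1→X.O/.XO/OX.; (1,0)=-1→X../OXO/OX.; (2,2)=-1→X../.XO/OXO
ply 3, X at XO./.XO/OX. | (0,2)=+1→XOX/.XO/OX.*; (1,0)=+1→XO./XXO/OX.; (2,2)=+1→XO./.XO/OXX
ply 4: XOX/.XO/OX. is terminal -1 (O); from X../.XO/O.. depth 5

PV length from [X../.XO/O..]: 3 plies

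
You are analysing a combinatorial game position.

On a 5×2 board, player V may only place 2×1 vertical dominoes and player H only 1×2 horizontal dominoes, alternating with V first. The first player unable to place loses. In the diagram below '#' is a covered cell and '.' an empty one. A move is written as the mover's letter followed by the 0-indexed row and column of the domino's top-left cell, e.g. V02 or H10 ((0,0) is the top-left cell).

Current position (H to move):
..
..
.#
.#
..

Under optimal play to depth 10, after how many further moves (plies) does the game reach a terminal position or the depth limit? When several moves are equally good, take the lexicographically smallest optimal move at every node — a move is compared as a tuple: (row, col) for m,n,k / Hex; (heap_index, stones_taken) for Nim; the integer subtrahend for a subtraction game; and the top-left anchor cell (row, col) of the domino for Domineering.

p1 H@[../../.#/.#/..]: H00[##/../.#/.#/..]+1* H10[../##/.#/.#/..]+1 H40[../../.#/.#/##]-1
p2 V@[##/../.#/.#/..]: V10[##/#./##/.#/..]-1* V20[##/../##/##/..]-1 V30[##/../.#/##/#.]-1
p3 H@[##/#./##/.#/..]: H40[##/#./##/.#/##]+1*
p4 V@[##/#./##/.#/##] terminal -1; root [../../.#/.#/..] d10

PV length from [../../.#/.#/..]: 3 plies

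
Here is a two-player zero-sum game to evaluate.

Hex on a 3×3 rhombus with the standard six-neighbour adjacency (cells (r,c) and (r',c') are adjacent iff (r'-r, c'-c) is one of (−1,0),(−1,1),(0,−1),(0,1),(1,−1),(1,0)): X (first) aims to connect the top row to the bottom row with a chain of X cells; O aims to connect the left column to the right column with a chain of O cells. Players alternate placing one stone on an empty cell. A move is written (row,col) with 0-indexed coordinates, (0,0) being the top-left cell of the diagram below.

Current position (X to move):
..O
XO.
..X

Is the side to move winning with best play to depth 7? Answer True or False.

p1 X@[..O/XO./..X]: (0,0)[X.O/XO./..X]-1 (0,1)[.XO/XO./..X]-1 (1,2)[..O/XOX/..X]-1 (2,0)[..O/XO./X.X]+1* (2,1)[..O/XO./.XX]-1
p2 O@[..O/XO./X.X]: (0,0)[O.O/XO./X.X]-1* (0,1)[.OO/XO./X.X]-1 (1,2)[..O/XOO/X.X]-1 (2,1)[..O/XO./XOX]-1
p3 X@[O.O/XO./X.X]: (0,1)[OXO/XO./X.X]+1* (1,2)[O.O/XOX/X.X]-1 (2,1)[O.O/XO./XXX]-1
p4 O@[OXO/XO./X.X] terminal -1; root [..O/XO./..X] d7

X winning at [..O/XO./..X]: True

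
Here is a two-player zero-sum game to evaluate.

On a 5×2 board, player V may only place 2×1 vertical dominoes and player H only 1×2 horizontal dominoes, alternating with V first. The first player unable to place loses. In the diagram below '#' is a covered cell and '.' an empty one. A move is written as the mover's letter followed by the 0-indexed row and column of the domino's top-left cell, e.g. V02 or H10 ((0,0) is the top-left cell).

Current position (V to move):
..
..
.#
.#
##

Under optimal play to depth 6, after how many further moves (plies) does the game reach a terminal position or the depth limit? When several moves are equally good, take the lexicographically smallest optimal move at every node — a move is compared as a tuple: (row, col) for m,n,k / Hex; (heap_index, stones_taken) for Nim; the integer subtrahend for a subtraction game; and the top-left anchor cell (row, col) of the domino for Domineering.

ply 1, V at ../../.#/.#/## | V00=+1→#./#./.#/.#/##*; V01=+1→.#/.#/.#/.#/##; V10=-1→../#./##/.#/##; V20=-1→../../##/##/##
ply 2: #./#./.#/.#/## is terminal -1 (H); from ../../.#/.#/## depth 6

PV length from [../../.#/.#/##]: 1 ply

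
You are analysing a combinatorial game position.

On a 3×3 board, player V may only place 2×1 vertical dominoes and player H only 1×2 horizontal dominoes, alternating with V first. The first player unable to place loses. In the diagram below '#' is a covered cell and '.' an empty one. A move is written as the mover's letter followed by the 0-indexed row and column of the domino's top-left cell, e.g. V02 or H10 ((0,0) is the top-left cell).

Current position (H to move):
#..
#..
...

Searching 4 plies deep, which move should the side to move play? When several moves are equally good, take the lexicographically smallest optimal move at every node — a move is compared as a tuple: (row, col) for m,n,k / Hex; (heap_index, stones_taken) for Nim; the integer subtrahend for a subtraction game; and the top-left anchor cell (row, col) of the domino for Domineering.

ply 1, H at #../#../... | H01=-1→###/#../...; H11=+1→#../###/...*; H20=-1→#../#../##.; H21=-1→#../#../.##
ply 2: #../###/... is terminal -1 (V); from #../#../... depth 4

H's best at [#../#../...]: H11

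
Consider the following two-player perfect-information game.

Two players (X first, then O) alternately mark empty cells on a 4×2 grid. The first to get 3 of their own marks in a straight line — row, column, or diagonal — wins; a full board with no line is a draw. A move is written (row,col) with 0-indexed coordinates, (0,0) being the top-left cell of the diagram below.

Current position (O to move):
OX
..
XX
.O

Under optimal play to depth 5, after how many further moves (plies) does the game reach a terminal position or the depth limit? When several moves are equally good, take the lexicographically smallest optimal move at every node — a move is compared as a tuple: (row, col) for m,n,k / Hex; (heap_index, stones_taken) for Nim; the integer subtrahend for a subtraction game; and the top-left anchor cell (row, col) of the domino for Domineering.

PV length from [OX/../XX/.O]: 3 plies

p1 O@[OX/../XX/.O]: (1,0)[OX/O./XX/.O]-1 (1,1)[OX/.O/XX/.O]+0* (3,0)[OX/../XX/OO]-1
p2 X@[OX/.O/XX/.O]: (1,0)[OX/XO/XX/.O]+0* (3,0)[OX/.O/XX/XO]+0
p3 O@[OX/XO/XX/.O]: (3,0)[OX/XO/XX/OO]+0*
p4 X@[OX/XO/XX/OO] terminal +0; root [OX/../XX/.O] d5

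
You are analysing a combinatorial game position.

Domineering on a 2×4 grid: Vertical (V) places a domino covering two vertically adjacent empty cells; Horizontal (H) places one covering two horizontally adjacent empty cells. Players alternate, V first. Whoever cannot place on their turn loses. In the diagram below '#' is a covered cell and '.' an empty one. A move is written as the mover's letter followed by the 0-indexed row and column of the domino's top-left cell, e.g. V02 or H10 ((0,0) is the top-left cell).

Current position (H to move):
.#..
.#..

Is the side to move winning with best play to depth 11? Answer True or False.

H winning at [.#../.#..]: True

[.#../.#..] H move#1: H02:+1/.###/.#..*, H12:+1/.#../.###
[.###/.#..] V move#2: V00:-1/####/##..*
[####/##..] H move#3: H12:+1/####/####*
[####/####] end (terminal -1, V#4); searched .#../.#.. to 11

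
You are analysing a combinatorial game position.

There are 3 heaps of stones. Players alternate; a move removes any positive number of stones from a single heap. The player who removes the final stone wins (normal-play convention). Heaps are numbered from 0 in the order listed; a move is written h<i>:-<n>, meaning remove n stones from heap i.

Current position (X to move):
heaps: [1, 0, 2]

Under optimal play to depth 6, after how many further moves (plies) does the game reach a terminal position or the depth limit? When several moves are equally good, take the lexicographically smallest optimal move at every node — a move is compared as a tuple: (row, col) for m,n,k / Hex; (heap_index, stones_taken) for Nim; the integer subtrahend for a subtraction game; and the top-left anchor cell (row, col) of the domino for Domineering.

p1 X@[(1,0,2)]: h0:-1[(0,0,2)]-1 h2:-1[(1,0,1)]+1* h2:-2[(1,0,0)]-1
p2 O@[(1,0,1)]: h0:-1[(0,0,1)]-1* h2:-1[(1,0,0)]-1
p3 X@[(0,0,1)]: h2:-1[(0,0,0)]+1*
p4 O@[(0,0,0)] terminal -1; root [(1,0,2)] d6

PV length from [(1,0,2)]: 3 plies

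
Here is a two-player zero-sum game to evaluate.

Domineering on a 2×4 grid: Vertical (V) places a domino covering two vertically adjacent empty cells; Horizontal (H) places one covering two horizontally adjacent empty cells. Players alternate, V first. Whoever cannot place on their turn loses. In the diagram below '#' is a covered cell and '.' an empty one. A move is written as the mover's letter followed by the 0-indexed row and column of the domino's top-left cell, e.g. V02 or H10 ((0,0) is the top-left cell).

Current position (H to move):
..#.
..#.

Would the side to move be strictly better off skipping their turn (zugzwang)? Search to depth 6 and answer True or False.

zugzwang(..#./..#., H) = False

p1 H@[..#./..#.]: H00[###./..#.]+1* H10[..#./###.]+1
p2 V@[###./..#.]: V03[####/..##]-1*
p3 H@[####/..##]: H10[####/####]+1*
p4 V@[####/####] terminal -1; root [..#./..#.] d6
suppose H passes — search the same position with V to move:
pass> p1 V@[..#./..#.]: V00[#.#./#.#.]+1* V01[.##./.##.]+1 V03[..##/..##]-1
pass> p2 H@[#.#./#.#.] terminal -1; root [..#./..#.] d6
for H: play +1, pass -1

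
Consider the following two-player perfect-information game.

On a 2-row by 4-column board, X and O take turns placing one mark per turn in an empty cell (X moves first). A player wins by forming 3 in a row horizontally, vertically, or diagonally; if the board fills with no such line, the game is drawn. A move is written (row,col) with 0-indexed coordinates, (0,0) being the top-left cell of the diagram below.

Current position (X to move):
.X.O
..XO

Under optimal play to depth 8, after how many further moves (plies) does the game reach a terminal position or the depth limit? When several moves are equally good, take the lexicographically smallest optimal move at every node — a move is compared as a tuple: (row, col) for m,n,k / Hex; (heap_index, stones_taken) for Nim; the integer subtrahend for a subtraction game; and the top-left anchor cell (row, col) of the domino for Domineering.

PV length from [.X.O/..XO]: 4 plies

ply 1, X at .X.O/..XO | (0,0)=+0→XX.O/..XO*; (0,2)=+0→.XXO/..XO; (1,0)=+0→.X.O/X.XO; (1,1)=+0→.X.O/.XXO
ply 2, O at XX.O/..XO | (0,2)=+0→XXOO/..XO*; (1,0)=-1→XX.O/O.XO; (1,1)=-1→XX.O/.OXO
ply 3, X at XXOO/..XO | (1,0)=+0→XXOO/X.XO*; (1,1)=+0→XXOO/.XXO
ply 4, O at XXOO/X.XO | (1,1)=+0→XXOO/XOXO*
ply 5: XXOO/XOXO is terminal +0 (X); from .X.O/..XO depth 8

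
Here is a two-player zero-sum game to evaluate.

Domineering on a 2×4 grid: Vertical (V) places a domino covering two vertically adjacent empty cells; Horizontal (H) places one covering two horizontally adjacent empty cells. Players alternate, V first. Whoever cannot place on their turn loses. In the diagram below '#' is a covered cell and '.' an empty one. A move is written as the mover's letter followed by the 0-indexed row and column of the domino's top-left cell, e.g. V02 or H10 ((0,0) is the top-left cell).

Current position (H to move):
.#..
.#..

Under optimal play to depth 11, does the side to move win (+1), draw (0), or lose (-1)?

value(.#../.#.., H) = +1

ply 1, H at .#../.#.. | H02=+1→.###/.#..*; H12=+1→.#../.###
ply 2, V at .###/.#.. | V00=-1→####/##..*
ply 3, H at ####/##.. | H12=+1→####/####*
ply 4: ####/#### is terminal -1 (V); from .#../.#.. depth 11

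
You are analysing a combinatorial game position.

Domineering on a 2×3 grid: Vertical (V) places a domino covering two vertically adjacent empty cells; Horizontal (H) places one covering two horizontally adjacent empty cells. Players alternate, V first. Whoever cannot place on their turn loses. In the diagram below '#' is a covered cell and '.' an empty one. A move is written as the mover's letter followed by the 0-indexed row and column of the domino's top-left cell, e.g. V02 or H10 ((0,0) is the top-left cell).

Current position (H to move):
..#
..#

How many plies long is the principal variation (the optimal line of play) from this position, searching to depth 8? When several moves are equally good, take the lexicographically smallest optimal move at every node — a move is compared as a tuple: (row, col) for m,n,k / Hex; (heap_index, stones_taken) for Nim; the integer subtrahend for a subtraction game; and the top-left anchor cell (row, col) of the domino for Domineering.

ply 1, H at ..#/..# | H00=+1→###/..#*; H10=+1→..#/###
ply 2: ###/..# is terminal -1 (V); from ..#/..# depth 8

PV length from [..#/..#]: 1 ply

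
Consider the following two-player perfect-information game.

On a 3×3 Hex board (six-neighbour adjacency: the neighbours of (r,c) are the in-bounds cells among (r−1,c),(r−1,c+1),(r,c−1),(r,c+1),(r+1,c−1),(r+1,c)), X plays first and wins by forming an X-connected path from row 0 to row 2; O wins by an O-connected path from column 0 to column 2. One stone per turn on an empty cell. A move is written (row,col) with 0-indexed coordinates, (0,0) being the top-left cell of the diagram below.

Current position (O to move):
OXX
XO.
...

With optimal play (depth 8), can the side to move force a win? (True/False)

[OXX/XO./...] O move#1: (1,2):-1/OXX/XOO/...*, (2,0):-1/OXX/XO./O.., (2,1):-1/OXX/XO./.O., (2,2):-1/OXX/XO./..O
[OXX/XOO/...] X move#2: (2,0):+1/OXX/XOO/X..*, (2,1):-1/OXX/XOO/.X., (2,2):-1/OXX/XOO/..X
[OXX/XOO/X..] end (terminal -1, O#3); searched OXX/XO./... to 8

O winning at [OXX/XO./...]: False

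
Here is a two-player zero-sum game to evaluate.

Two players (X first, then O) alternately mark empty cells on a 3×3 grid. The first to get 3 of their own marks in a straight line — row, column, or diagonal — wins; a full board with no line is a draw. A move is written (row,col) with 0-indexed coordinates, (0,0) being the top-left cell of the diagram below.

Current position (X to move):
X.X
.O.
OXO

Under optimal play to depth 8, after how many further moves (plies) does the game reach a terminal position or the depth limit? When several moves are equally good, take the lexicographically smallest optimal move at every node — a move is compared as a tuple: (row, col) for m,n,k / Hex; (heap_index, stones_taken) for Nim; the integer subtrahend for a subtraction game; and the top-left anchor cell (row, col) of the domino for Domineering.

p1 X@[X.X/.O./OXO]: (0,1)[XXX/.O./OXO]+1* (1,0)[X.X/XO./OXO]+0 (1,2)[X.X/.OX/OXO]+0
p2 O@[XXX/.O./OXO] terminal -1; root [X.X/.O./OXO] d8

PV length from [X.X/.O./OXO]: 1 ply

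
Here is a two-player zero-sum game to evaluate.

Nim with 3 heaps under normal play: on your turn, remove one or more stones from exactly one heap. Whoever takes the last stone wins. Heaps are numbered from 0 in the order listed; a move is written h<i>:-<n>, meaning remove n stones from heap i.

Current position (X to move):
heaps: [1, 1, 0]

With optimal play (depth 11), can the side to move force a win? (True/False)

ply 1, X at (1,1,0) | h0:-1=-1→(0,1,0)*; h1:-1=-1→(1,0,0)
ply 2, O at (0,1,0) | h1:-1=+1→(0,0,0)*
ply 3: (0,0,0) is terminal -1 (X); from (1,1,0) depth 11

X winning at [(1,1,0)]: False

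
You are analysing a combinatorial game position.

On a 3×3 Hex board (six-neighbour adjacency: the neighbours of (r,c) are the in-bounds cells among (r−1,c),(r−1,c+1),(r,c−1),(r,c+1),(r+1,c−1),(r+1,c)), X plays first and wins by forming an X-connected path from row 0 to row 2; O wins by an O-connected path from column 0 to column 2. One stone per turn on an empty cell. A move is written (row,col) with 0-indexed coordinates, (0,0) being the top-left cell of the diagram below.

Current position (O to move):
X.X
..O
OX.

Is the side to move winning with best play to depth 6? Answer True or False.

O winning at [X.X/..O/OX.]: True

ply 1, O at X.X/..O/OX. | (0,1)=-1→XOX/..O/OX.; (1,0)=-1→X.X/O.O/OX.; (1,1)=+1→X.X/.OO/OX.*; (2,2)=-1→X.X/..O/OXO
ply 2: X.X/.OO/OX. is terminal -1 (X); from X.X/..O/OX. depth 6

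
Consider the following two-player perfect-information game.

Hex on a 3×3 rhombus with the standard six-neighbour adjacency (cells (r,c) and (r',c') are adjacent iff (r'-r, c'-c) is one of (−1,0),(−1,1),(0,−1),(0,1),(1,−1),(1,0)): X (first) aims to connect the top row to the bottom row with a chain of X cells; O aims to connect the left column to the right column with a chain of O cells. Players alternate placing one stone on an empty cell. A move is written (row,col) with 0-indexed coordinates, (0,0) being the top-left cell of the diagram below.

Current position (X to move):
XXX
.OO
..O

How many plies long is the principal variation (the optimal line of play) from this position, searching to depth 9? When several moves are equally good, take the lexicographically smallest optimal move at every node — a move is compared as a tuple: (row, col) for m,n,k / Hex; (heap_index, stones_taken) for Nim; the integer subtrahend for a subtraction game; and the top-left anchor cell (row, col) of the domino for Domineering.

[XXX/.OO/..O] X move#1: (1,0):-1/XXX/XOO/..O*, (2,0):-1/XXX/.OO/X.O, (2,1):-1/XXX/.OO/.XO
[XXX/XOO/..O] O move#2: (2,0):+1/XXX/XOO/O.O*, (2,1):-1/XXX/XOO/.OO
[XXX/XOO/O.O] end (terminal -1, X#3); searched XXX/.OO/..O to 9

PV length from [XXX/.OO/..O]: 2 plies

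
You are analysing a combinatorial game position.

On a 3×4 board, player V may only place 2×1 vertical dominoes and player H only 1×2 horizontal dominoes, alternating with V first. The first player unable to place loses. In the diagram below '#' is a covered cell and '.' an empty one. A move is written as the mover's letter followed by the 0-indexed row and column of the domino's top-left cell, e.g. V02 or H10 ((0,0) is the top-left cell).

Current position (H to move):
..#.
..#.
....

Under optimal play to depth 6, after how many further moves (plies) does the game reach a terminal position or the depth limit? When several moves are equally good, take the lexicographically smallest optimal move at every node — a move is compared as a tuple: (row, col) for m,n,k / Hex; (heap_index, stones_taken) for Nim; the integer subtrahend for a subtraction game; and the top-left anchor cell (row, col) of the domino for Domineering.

[..#./..#./....] H move#1: H00:-1/###./..#./...., H10:+1/..#./###./....*, H20:-1/..#./..#./##.., H21:-1/..#./..#./.##., H22:-1/..#./..#./..##
[..#./###./....] V move#2: V03:-1/..##/####/....*, V13:-1/..#./####/...#
[..##/####/....] H move#3: H00:+1/####/####/....*, H20:+1/..##/####/##.., H21:+1/..##/####/.##., H22:+1/..##/####/..##
[####/####/....] end (terminal -1, V#4); searched ..#./..#./.... to 6

PV length from [..#./..#./....]: 3 plies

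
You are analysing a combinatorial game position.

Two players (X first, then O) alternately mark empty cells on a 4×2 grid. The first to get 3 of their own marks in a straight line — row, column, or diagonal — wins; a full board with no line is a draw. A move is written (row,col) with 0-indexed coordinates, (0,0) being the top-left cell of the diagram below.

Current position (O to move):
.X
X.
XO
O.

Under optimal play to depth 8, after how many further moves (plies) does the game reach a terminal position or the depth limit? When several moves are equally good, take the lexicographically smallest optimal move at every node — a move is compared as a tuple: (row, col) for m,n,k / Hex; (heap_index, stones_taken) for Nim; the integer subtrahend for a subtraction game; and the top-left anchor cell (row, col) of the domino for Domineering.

ply 1, O at .X/X./XO/O. | (0,0)=+0→OX/X./XO/O.*; (1,1)=-1→.X/XO/XO/O.; (3,1)=-1→.X/X./XO/OO
ply 2, X at OX/X./XO/O. | (1,1)=+0→OX/XX/XO/O.*; (3,1)=+0→OX/X./XO/OX
ply 3, O at OX/XX/XO/O. | (3,1)=+0→OX/XX/XO/OO*
ply 4: OX/XX/XO/OO is terminal +0 (X); from .X/X./XO/O. depth 8

PV length from [.X/X./XO/O.]: 3 plies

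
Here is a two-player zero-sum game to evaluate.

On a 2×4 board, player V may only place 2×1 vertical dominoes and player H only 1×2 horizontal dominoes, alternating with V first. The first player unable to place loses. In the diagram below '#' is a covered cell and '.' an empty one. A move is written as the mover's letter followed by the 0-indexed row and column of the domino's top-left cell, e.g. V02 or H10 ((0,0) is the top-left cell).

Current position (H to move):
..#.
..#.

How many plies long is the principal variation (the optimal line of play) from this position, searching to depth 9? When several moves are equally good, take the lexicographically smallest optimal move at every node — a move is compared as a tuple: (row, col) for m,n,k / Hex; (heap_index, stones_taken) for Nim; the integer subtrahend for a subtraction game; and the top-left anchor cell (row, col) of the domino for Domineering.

PV length from [..#./..#.]: 3 plies

ply 1, H at ..#./..#. | H00=+1→###./..#.*; H10=+1→..#./###.
ply 2, V at ###./..#. | V03=-1→####/..##*
ply 3, H at ####/..## | H10=+1→####/####*
ply 4: ####/#### is terminal -1 (V); from ..#./..#. depth 9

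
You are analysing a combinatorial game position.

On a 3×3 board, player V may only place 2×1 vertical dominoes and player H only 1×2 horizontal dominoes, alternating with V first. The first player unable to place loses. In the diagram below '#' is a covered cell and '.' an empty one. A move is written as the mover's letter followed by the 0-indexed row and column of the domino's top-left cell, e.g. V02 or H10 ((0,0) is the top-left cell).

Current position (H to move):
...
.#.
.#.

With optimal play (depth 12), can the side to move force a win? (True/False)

H winning at [.../.#./.#.]: False

[.../.#./.#.] H move#1: H00:-1/##./.#./.#.*, H01:-1/.##/.#./.#.
[##./.#./.#.] V move#2: V02:+1/###/.##/.#.*, V10:+1/##./##./##., V12:+1/##./.##/.##
[###/.##/.#.] end (terminal -1, H#3); searched .../.#./.#. to 12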